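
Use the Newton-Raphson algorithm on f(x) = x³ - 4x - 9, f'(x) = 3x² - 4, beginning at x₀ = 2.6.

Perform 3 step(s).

f(x) = x³ - 4x - 9
f'(x) = 3x² - 4
x₀ = 2.6

Newton-Raphson formula: x_{n+1} = x_n - f(x_n)/f'(x_n)

Iteration 1:
  f(2.600000) = -1.824000
  f'(2.600000) = 16.280000
  x_1 = 2.600000 - (-1.824000)/16.280000 = 2.712039
Iteration 2:
  f(2.712039) = 0.099318
  f'(2.712039) = 18.065472
  x_2 = 2.712039 - 0.099318/18.065472 = 2.706542
Iteration 3:
  f(2.706542) = 0.000246
  f'(2.706542) = 17.976103
  x_3 = 2.706542 - 0.000246/17.976103 = 2.706528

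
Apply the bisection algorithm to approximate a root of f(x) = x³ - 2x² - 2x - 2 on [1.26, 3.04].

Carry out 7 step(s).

f(x) = x³ - 2x² - 2x - 2
Initial interval: [1.26, 3.04]

Iteration 1:
  c_1 = (1.260000 + 3.040000)/2 = 2.150000
  f(c_1) = f(2.150000) = -5.606625
  f(a) × f(c) ≥ 0, new interval: [2.150000, 3.040000]
Iteration 2:
  c_2 = (2.150000 + 3.040000)/2 = 2.595000
  f(c_2) = f(2.595000) = -3.183255
  f(a) × f(c) ≥ 0, new interval: [2.595000, 3.040000]
Iteration 3:
  c_3 = (2.595000 + 3.040000)/2 = 2.817500
  f(c_3) = f(2.817500) = -1.145435
  f(a) × f(c) ≥ 0, new interval: [2.817500, 3.040000]
Iteration 4:
  c_4 = (2.817500 + 3.040000)/2 = 2.928750
  f(c_4) = f(2.928750) = 0.108924
  f(a) × f(c) < 0, new interval: [2.817500, 2.928750]
Iteration 5:
  c_5 = (2.817500 + 2.928750)/2 = 2.873125
  f(c_5) = f(2.873125) = -0.538736
  f(a) × f(c) ≥ 0, new interval: [2.873125, 2.928750]
Iteration 6:
  c_6 = (2.873125 + 2.928750)/2 = 2.900937
  f(c_6) = f(2.900937) = -0.220091
  f(a) × f(c) ≥ 0, new interval: [2.900937, 2.928750]
Iteration 7:
  c_7 = (2.900937 + 2.928750)/2 = 2.914844
  f(c_7) = f(2.914844) = -0.056888
  f(a) × f(c) ≥ 0, new interval: [2.914844, 2.928750]

After 7 iteration(s), the approximation is c_7 = 2.914844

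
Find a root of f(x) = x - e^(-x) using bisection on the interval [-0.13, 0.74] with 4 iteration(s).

f(x) = x - e^(-x)
Initial interval: [-0.13, 0.74]

Iteration 1:
  c_1 = (-0.130000 + 0.740000)/2 = 0.305000
  f(c_1) = f(0.305000) = -0.432123
  f(a) × f(c) ≥ 0, new interval: [0.305000, 0.740000]
Iteration 2:
  c_2 = (0.305000 + 0.740000)/2 = 0.522500
  f(c_2) = f(0.522500) = -0.070536
  f(a) × f(c) ≥ 0, new interval: [0.522500, 0.740000]
Iteration 3:
  c_3 = (0.522500 + 0.740000)/2 = 0.631250
  f(c_3) = f(0.631250) = 0.099324
  f(a) × f(c) < 0, new interval: [0.522500, 0.631250]
Iteration 4:
  c_4 = (0.522500 + 0.631250)/2 = 0.576875
  f(c_4) = f(0.576875) = 0.015224
  f(a) × f(c) < 0, new interval: [0.522500, 0.576875]

After 4 iteration(s), the approximation is c_4 = 0.576875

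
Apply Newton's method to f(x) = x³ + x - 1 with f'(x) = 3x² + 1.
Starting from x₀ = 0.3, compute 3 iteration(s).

f(x) = x³ + x - 1
f'(x) = 3x² + 1
x₀ = 0.3

Newton-Raphson formula: x_{n+1} = x_n - f(x_n)/f'(x_n)

Iteration 1:
  f(0.300000) = -0.673000
  f'(0.300000) = 1.270000
  x_1 = 0.300000 - (-0.673000)/1.270000 = 0.829921
Iteration 2:
  f(0.829921) = 0.401546
  f'(0.829921) = 3.066308
  x_2 = 0.829921 - 0.401546/3.066308 = 0.698967
Iteration 3:
  f(0.698967) = 0.040451
  f'(0.698967) = 2.465665
  x_3 = 0.698967 - 0.040451/2.465665 = 0.682561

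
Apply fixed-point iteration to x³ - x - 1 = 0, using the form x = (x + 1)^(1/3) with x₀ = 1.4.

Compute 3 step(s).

Equation: x³ - x - 1 = 0
Fixed-point form: x = (x + 1)^(1/3)
x₀ = 1.4

x_1 = g(1.400000) = 1.338866
x_2 = g(1.338866) = 1.327400
x_3 = g(1.327400) = 1.325227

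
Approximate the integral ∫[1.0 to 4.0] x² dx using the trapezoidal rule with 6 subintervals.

f(x) = x²
a = 1.0, b = 4.0, n = 6
h = (b - a)/n = 0.500000

Trapezoidal rule: (h/2)[f(x₀) + 2f(x₁) + 2f(x₂) + ... + f(xₙ)]

x_0 = 1.0000, f(x_0) = 1.000000, coefficient = 1
x_1 = 1.5000, f(x_1) = 2.250000, coefficient = 2
x_2 = 2.0000, f(x_2) = 4.000000, coefficient = 2
x_3 = 2.5000, f(x_3) = 6.250000, coefficient = 2
x_4 = 3.0000, f(x_4) = 9.000000, coefficient = 2
x_5 = 3.5000, f(x_5) = 12.250000, coefficient = 2
x_6 = 4.0000, f(x_6) = 16.000000, coefficient = 1

I ≈ (0.500000/2) × 84.500000 = 21.125000
Exact value: 21.000000
Error: 0.125000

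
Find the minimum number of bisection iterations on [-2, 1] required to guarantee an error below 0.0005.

We need (b-a)/2^n ≤ 0.0005
(1 - (-2))/2^n ≤ 0.0005
3/2^n ≤ 0.0005
2^n ≥ 6000
n ≥ log₂(6000) = 12.55
n ≥ 13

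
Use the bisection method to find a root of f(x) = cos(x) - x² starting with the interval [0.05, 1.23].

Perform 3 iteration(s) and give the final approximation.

f(x) = cos(x) - x²
Initial interval: [0.05, 1.23]

Iteration 1:
  c_1 = (0.050000 + 1.230000)/2 = 0.640000
  f(c_1) = f(0.640000) = 0.392496
  f(a) × f(c) ≥ 0, new interval: [0.640000, 1.230000]
Iteration 2:
  c_2 = (0.640000 + 1.230000)/2 = 0.935000
  f(c_2) = f(0.935000) = -0.280407
  f(a) × f(c) < 0, new interval: [0.640000, 0.935000]
Iteration 3:
  c_3 = (0.640000 + 0.935000)/2 = 0.787500
  f(c_3) = f(0.787500) = 0.085463
  f(a) × f(c) ≥ 0, new interval: [0.787500, 0.935000]

After 3 iteration(s), the approximation is c_3 = 0.787500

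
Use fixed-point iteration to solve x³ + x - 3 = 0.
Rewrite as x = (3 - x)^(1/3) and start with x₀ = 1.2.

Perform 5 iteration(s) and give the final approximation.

Equation: x³ + x - 3 = 0
Fixed-point form: x = (3 - x)^(1/3)
x₀ = 1.2

x_1 = g(1.200000) = 1.216440
x_2 = g(1.216440) = 1.212726
x_3 = g(1.212726) = 1.213567
x_4 = g(1.213567) = 1.213377
x_5 = g(1.213377) = 1.213420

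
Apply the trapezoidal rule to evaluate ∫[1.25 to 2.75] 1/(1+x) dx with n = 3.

f(x) = 1/(1+x)
a = 1.25, b = 2.75, n = 3
h = (b - a)/n = 0.500000

Trapezoidal rule: (h/2)[f(x₀) + 2f(x₁) + 2f(x₂) + ... + f(xₙ)]

x_0 = 1.2500, f(x_0) = 0.444444, coefficient = 1
x_1 = 1.7500, f(x_1) = 0.363636, coefficient = 2
x_2 = 2.2500, f(x_2) = 0.307692, coefficient = 2
x_3 = 2.7500, f(x_3) = 0.266667, coefficient = 1

I ≈ (0.500000/2) × 2.053768 = 0.513442
Exact value: 0.510826
Error: 0.002616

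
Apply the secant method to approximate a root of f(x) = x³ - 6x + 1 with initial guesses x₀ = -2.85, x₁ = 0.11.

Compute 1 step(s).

f(x) = x³ - 6x + 1
x₀ = -2.85, x₁ = 0.11

Secant formula: x_{n+1} = x_n - f(x_n)(x_n - x_{n-1})/(f(x_n) - f(x_{n-1}))

Iteration 1:
  f(-2.850000) = -5.049125
  f(0.110000) = 0.341331
  x_2 = 0.110000 - 0.341331×(0.110000 - (-2.850000))/(0.341331 - (-5.049125))
       = -0.077431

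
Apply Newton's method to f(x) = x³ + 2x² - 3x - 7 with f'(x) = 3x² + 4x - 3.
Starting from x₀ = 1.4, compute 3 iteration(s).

f(x) = x³ + 2x² - 3x - 7
f'(x) = 3x² + 4x - 3
x₀ = 1.4

Newton-Raphson formula: x_{n+1} = x_n - f(x_n)/f'(x_n)

Iteration 1:
  f(1.400000) = -4.536000
  f'(1.400000) = 8.480000
  x_1 = 1.400000 - (-4.536000)/8.480000 = 1.934906
Iteration 2:
  f(1.934906) = 1.927019
  f'(1.934906) = 15.971202
  x_2 = 1.934906 - 1.927019/15.971202 = 1.814250
Iteration 3:
  f(1.814250) = 0.111863
  f'(1.814250) = 14.131507
  x_3 = 1.814250 - 0.111863/14.131507 = 1.806334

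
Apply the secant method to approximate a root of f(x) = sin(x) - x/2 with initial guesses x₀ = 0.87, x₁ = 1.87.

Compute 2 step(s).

f(x) = sin(x) - x/2
x₀ = 0.87, x₁ = 1.87

Secant formula: x_{n+1} = x_n - f(x_n)(x_n - x_{n-1})/(f(x_n) - f(x_{n-1}))

Iteration 1:
  f(0.870000) = 0.329329
  f(1.870000) = 0.020572
  x_2 = 1.870000 - 0.020572×(1.870000 - 0.870000)/(0.020572 - 0.329329)
       = 1.936627
Iteration 2:
  f(1.870000) = 0.020572
  f(1.936627) = -0.034486
  x_3 = 1.936627 - (-0.034486)×(1.936627 - 1.870000)/(-0.034486 - 0.020572)
       = 1.894894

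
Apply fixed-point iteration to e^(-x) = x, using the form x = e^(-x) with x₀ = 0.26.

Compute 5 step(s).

Equation: e^(-x) = x
Fixed-point form: x = e^(-x)
x₀ = 0.26

x_1 = g(0.260000) = 0.771052
x_2 = g(0.771052) = 0.462526
x_3 = g(0.462526) = 0.629691
x_4 = g(0.629691) = 0.532757
x_5 = g(0.532757) = 0.586985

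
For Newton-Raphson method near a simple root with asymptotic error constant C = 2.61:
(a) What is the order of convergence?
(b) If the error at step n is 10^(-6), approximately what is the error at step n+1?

(a) Newton-Raphson has quadratic (order 2) convergence near simple roots.
    This means |e_{n+1}| ≈ C|e_n|².

(b) With |e_n| = 10^(-6) and C = 2.61:
    |e_{n+1}| ≈ 2.61 × (10^(-6))² = 2.61 × 10^(-12)

(a) 2 (quadratic); (b) |e_{n+1}| ≈ 2.610e-12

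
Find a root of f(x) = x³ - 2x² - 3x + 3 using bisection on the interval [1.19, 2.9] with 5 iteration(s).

f(x) = x³ - 2x² - 3x + 3
Initial interval: [1.19, 2.9]

Iteration 1:
  c_1 = (1.190000 + 2.900000)/2 = 2.045000
  f(c_1) = f(2.045000) = -2.946809
  f(a) × f(c) ≥ 0, new interval: [2.045000, 2.900000]
Iteration 2:
  c_2 = (2.045000 + 2.900000)/2 = 2.472500
  f(c_2) = f(2.472500) = -1.528986
  f(a) × f(c) ≥ 0, new interval: [2.472500, 2.900000]
Iteration 3:
  c_3 = (2.472500 + 2.900000)/2 = 2.686250
  f(c_3) = f(2.686250) = -0.106812
  f(a) × f(c) ≥ 0, new interval: [2.686250, 2.900000]
Iteration 4:
  c_4 = (2.686250 + 2.900000)/2 = 2.793125
  f(c_4) = f(2.793125) = 0.808227
  f(a) × f(c) < 0, new interval: [2.686250, 2.793125]
Iteration 5:
  c_5 = (2.686250 + 2.793125)/2 = 2.739688
  f(c_5) = f(2.739688) = 0.332949
  f(a) × f(c) < 0, new interval: [2.686250, 2.739688]

After 5 iteration(s), the approximation is c_5 = 2.739688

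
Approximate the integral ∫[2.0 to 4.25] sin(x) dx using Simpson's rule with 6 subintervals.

f(x) = sin(x)
a = 2.0, b = 4.25, n = 6
h = (b - a)/n = 0.375000

Simpson's rule: (h/3)[f(x₀) + 4f(x₁) + 2f(x₂) + ... + f(xₙ)]

x_0 = 2.0000, f(x_0) = 0.909297, coefficient = 1
x_1 = 2.3750, f(x_1) = 0.693685, coefficient = 4
x_2 = 2.7500, f(x_2) = 0.381661, coefficient = 2
x_3 = 3.1250, f(x_3) = 0.016592, coefficient = 4
x_4 = 3.5000, f(x_4) = -0.350783, coefficient = 2
x_5 = 3.8750, f(x_5) = -0.669405, coefficient = 4
x_6 = 4.2500, f(x_6) = -0.894989, coefficient = 1

I ≈ (0.375000/3) × 0.239552 = 0.029944
Exact value: 0.029941
Error: 0.000003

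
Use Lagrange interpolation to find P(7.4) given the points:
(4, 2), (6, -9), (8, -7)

Lagrange interpolation formula:
P(x) = Σ yᵢ × Lᵢ(x)
where Lᵢ(x) = Π_{j≠i} (x - xⱼ)/(xᵢ - xⱼ)

L_0(7.4) = (7.4 - 6)/(4 - 6) × (7.4 - 8)/(4 - 8) = -0.105000
L_1(7.4) = (7.4 - 4)/(6 - 4) × (7.4 - 8)/(6 - 8) = 0.510000
L_2(7.4) = (7.4 - 4)/(8 - 4) × (7.4 - 6)/(8 - 6) = 0.595000

P(7.4) = 2×L_0(7.4) + (-9)×L_1(7.4) + (-7)×L_2(7.4)
P(7.4) = -8.965000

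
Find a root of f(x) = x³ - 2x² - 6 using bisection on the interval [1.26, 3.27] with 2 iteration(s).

f(x) = x³ - 2x² - 6
Initial interval: [1.26, 3.27]

Iteration 1:
  c_1 = (1.260000 + 3.270000)/2 = 2.265000
  f(c_1) = f(2.265000) = -4.640490
  f(a) × f(c) ≥ 0, new interval: [2.265000, 3.270000]
Iteration 2:
  c_2 = (2.265000 + 3.270000)/2 = 2.767500
  f(c_2) = f(2.767500) = -0.121674
  f(a) × f(c) ≥ 0, new interval: [2.767500, 3.270000]

After 2 iteration(s), the approximation is c_2 = 2.767500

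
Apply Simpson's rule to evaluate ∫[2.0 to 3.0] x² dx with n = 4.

f(x) = x²
a = 2.0, b = 3.0, n = 4
h = (b - a)/n = 0.250000

Simpson's rule: (h/3)[f(x₀) + 4f(x₁) + 2f(x₂) + ... + f(xₙ)]

x_0 = 2.0000, f(x_0) = 4.000000, coefficient = 1
x_1 = 2.2500, f(x_1) = 5.062500, coefficient = 4
x_2 = 2.5000, f(x_2) = 6.250000, coefficient = 2
x_3 = 2.7500, f(x_3) = 7.562500, coefficient = 4
x_4 = 3.0000, f(x_4) = 9.000000, coefficient = 1

I ≈ (0.250000/3) × 76.000000 = 6.333333
Exact value: 6.333333
Error: 0.000000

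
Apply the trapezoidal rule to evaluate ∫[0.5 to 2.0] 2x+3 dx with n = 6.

f(x) = 2x+3
a = 0.5, b = 2.0, n = 6
h = (b - a)/n = 0.250000

Trapezoidal rule: (h/2)[f(x₀) + 2f(x₁) + 2f(x₂) + ... + f(xₙ)]

x_0 = 0.5000, f(x_0) = 4.000000, coefficient = 1
x_1 = 0.7500, f(x_1) = 4.500000, coefficient = 2
x_2 = 1.0000, f(x_2) = 5.000000, coefficient = 2
x_3 = 1.2500, f(x_3) = 5.500000, coefficient = 2
x_4 = 1.5000, f(x_4) = 6.000000, coefficient = 2
x_5 = 1.7500, f(x_5) = 6.500000, coefficient = 2
x_6 = 2.0000, f(x_6) = 7.000000, coefficient = 1

I ≈ (0.250000/2) × 66.000000 = 8.250000
Exact value: 8.250000
Error: 0.000000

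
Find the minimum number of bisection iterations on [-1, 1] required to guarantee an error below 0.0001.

We need (b-a)/2^n ≤ 0.0001
(1 - (-1))/2^n ≤ 0.0001
2/2^n ≤ 0.0001
2^n ≥ 20000
n ≥ log₂(20000) = 14.29
n ≥ 15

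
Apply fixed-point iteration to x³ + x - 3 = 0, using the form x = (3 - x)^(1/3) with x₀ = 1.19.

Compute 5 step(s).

Equation: x³ + x - 3 = 0
Fixed-point form: x = (3 - x)^(1/3)
x₀ = 1.19

x_1 = g(1.190000) = 1.218689
x_2 = g(1.218689) = 1.212216
x_3 = g(1.212216) = 1.213682
x_4 = g(1.213682) = 1.213350
x_5 = g(1.213350) = 1.213426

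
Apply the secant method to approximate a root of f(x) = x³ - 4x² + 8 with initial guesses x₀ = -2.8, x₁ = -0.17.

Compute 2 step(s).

f(x) = x³ - 4x² + 8
x₀ = -2.8, x₁ = -0.17

Secant formula: x_{n+1} = x_n - f(x_n)(x_n - x_{n-1})/(f(x_n) - f(x_{n-1}))

Iteration 1:
  f(-2.800000) = -45.312000
  f(-0.170000) = 7.879487
  x_2 = -0.170000 - 7.879487×(-0.170000 - (-2.800000))/(7.879487 - (-45.312000))
       = -0.559593
Iteration 2:
  f(-0.170000) = 7.879487
  f(-0.559593) = 6.572187
  x_3 = -0.559593 - 6.572187×(-0.559593 - (-0.170000))/(6.572187 - 7.879487)
       = -2.518196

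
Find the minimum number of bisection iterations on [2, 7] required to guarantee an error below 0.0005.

We need (b-a)/2^n ≤ 0.0005
(7 - 2)/2^n ≤ 0.0005
5/2^n ≤ 0.0005
2^n ≥ 10000
n ≥ log₂(10000) = 13.29
n ≥ 14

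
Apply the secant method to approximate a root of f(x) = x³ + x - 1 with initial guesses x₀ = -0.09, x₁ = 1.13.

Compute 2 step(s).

f(x) = x³ + x - 1
x₀ = -0.09, x₁ = 1.13

Secant formula: x_{n+1} = x_n - f(x_n)(x_n - x_{n-1})/(f(x_n) - f(x_{n-1}))

Iteration 1:
  f(-0.090000) = -1.090729
  f(1.130000) = 1.572897
  x_2 = 1.130000 - 1.572897×(1.130000 - (-0.090000))/(1.572897 - (-1.090729))
       = 0.409578
Iteration 2:
  f(1.130000) = 1.572897
  f(0.409578) = -0.521713
  x_3 = 0.409578 - (-0.521713)×(0.409578 - 1.130000)/(-0.521713 - 1.572897)
       = 0.589017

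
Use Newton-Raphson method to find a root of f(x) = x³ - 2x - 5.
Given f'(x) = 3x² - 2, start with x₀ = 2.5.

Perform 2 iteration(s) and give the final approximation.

f(x) = x³ - 2x - 5
f'(x) = 3x² - 2
x₀ = 2.5

Newton-Raphson formula: x_{n+1} = x_n - f(x_n)/f'(x_n)

Iteration 1:
  f(2.500000) = 5.625000
  f'(2.500000) = 16.750000
  x_1 = 2.500000 - 5.625000/16.750000 = 2.164179
Iteration 2:
  f(2.164179) = 0.807945
  f'(2.164179) = 12.051014
  x_2 = 2.164179 - 0.807945/12.051014 = 2.097135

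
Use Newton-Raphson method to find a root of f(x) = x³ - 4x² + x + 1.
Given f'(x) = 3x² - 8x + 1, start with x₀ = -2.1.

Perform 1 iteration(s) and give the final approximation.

f(x) = x³ - 4x² + x + 1
f'(x) = 3x² - 8x + 1
x₀ = -2.1

Newton-Raphson formula: x_{n+1} = x_n - f(x_n)/f'(x_n)

Iteration 1:
  f(-2.100000) = -28.001000
  f'(-2.100000) = 31.030000
  x_1 = -2.100000 - (-28.001000)/31.030000 = -1.197615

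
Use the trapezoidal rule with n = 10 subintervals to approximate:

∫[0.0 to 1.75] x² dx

f(x) = x²
a = 0.0, b = 1.75, n = 10
h = (b - a)/n = 0.175000

Trapezoidal rule: (h/2)[f(x₀) + 2f(x₁) + 2f(x₂) + ... + f(xₙ)]

x_0 = 0.0000, f(x_0) = 0.000000, coefficient = 1
x_1 = 0.1750, f(x_1) = 0.030625, coefficient = 2
x_2 = 0.3500, f(x_2) = 0.122500, coefficient = 2
x_3 = 0.5250, f(x_3) = 0.275625, coefficient = 2
x_4 = 0.7000, f(x_4) = 0.490000, coefficient = 2
x_5 = 0.8750, f(x_5) = 0.765625, coefficient = 2
x_6 = 1.0500, f(x_6) = 1.102500, coefficient = 2
x_7 = 1.2250, f(x_7) = 1.500625, coefficient = 2
x_8 = 1.4000, f(x_8) = 1.960000, coefficient = 2
x_9 = 1.5750, f(x_9) = 2.480625, coefficient = 2
x_10 = 1.7500, f(x_10) = 3.062500, coefficient = 1

I ≈ (0.175000/2) × 20.518750 = 1.795391
Exact value: 1.786458
Error: 0.008932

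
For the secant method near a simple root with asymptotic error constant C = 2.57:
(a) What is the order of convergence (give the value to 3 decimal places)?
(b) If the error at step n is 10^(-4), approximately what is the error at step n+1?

(a) Secant method has superlinear convergence with order φ = (1+√5)/2 ≈ 1.618.
    This means |e_{n+1}| ≈ C|e_n|^1.618.

(b) With |e_n| = 10^(-4) and C = 2.57:
    |e_{n+1}| ≈ 2.57 × (10^(-4))^1.618 = 2.57 × 10^(-6.47)

(a) ≈ 1.618 (golden ratio); (b) |e_{n+1}| ≈ 8.666e-07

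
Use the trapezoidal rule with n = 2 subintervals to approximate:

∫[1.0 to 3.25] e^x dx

f(x) = e^x
a = 1.0, b = 3.25, n = 2
h = (b - a)/n = 1.125000

Trapezoidal rule: (h/2)[f(x₀) + 2f(x₁) + 2f(x₂) + ... + f(xₙ)]

x_0 = 1.0000, f(x_0) = 2.718282, coefficient = 1
x_1 = 2.1250, f(x_1) = 8.372897, coefficient = 2
x_2 = 3.2500, f(x_2) = 25.790340, coefficient = 1

I ≈ (1.125000/2) × 45.254417 = 25.455609
Exact value: 23.072058
Error: 2.383551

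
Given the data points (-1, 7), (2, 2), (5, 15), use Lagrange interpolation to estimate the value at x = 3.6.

Lagrange interpolation formula:
P(x) = Σ yᵢ × Lᵢ(x)
where Lᵢ(x) = Π_{j≠i} (x - xⱼ)/(xᵢ - xⱼ)

L_0(3.6) = (3.6 - 2)/(-1 - 2) × (3.6 - 5)/(-1 - 5) = -0.124444
L_1(3.6) = (3.6 - (-1))/(2 - (-1)) × (3.6 - 5)/(2 - 5) = 0.715556
L_2(3.6) = (3.6 - (-1))/(5 - (-1)) × (3.6 - 2)/(5 - 2) = 0.408889

P(3.6) = 7×L_0(3.6) + 2×L_1(3.6) + 15×L_2(3.6)
P(3.6) = 6.693333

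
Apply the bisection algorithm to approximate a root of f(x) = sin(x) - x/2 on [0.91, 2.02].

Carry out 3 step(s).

f(x) = sin(x) - x/2
Initial interval: [0.91, 2.02]

Iteration 1:
  c_1 = (0.910000 + 2.020000)/2 = 1.465000
  f(c_1) = f(1.465000) = 0.261909
  f(a) × f(c) ≥ 0, new interval: [1.465000, 2.020000]
Iteration 2:
  c_2 = (1.465000 + 2.020000)/2 = 1.742500
  f(c_2) = f(1.742500) = 0.114045
  f(a) × f(c) ≥ 0, new interval: [1.742500, 2.020000]
Iteration 3:
  c_3 = (1.742500 + 2.020000)/2 = 1.881250
  f(c_3) = f(1.881250) = 0.011570
  f(a) × f(c) ≥ 0, new interval: [1.881250, 2.020000]

After 3 iteration(s), the approximation is c_3 = 1.881250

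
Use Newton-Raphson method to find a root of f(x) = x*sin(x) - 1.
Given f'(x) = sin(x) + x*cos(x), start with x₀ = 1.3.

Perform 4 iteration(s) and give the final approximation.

f(x) = x*sin(x) - 1
f'(x) = sin(x) + x*cos(x)
x₀ = 1.3

Newton-Raphson formula: x_{n+1} = x_n - f(x_n)/f'(x_n)

Iteration 1:
  f(1.300000) = 0.252626
  f'(1.300000) = 1.311307
  x_1 = 1.300000 - 0.252626/1.311307 = 1.107348
Iteration 2:
  f(1.107348) = -0.009459
  f'(1.107348) = 1.389540
  x_2 = 1.107348 - (-0.009459)/1.389540 = 1.114155
Iteration 3:
  f(1.114155) = -0.000002
  f'(1.114155) = 1.388810
  x_3 = 1.114155 - (-0.000002)/1.388810 = 1.114157
Iteration 4:
  f(1.114157) = 0.000000
  f'(1.114157) = 1.388809
  x_4 = 1.114157 - 0.000000/1.388809 = 1.114157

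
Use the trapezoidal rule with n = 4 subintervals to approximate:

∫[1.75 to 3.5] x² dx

f(x) = x²
a = 1.75, b = 3.5, n = 4
h = (b - a)/n = 0.437500

Trapezoidal rule: (h/2)[f(x₀) + 2f(x₁) + 2f(x₂) + ... + f(xₙ)]

x_0 = 1.7500, f(x_0) = 3.062500, coefficient = 1
x_1 = 2.1875, f(x_1) = 4.785156, coefficient = 2
x_2 = 2.6250, f(x_2) = 6.890625, coefficient = 2
x_3 = 3.0625, f(x_3) = 9.378906, coefficient = 2
x_4 = 3.5000, f(x_4) = 12.250000, coefficient = 1

I ≈ (0.437500/2) × 57.421875 = 12.561035
Exact value: 12.505208
Error: 0.055827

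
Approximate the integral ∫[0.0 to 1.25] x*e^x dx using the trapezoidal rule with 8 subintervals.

f(x) = x*e^x
a = 0.0, b = 1.25, n = 8
h = (b - a)/n = 0.156250

Trapezoidal rule: (h/2)[f(x₀) + 2f(x₁) + 2f(x₂) + ... + f(xₙ)]

x_0 = 0.0000, f(x_0) = 0.000000, coefficient = 1
x_1 = 0.1562, f(x_1) = 0.182675, coefficient = 2
x_2 = 0.3125, f(x_2) = 0.427137, coefficient = 2
x_3 = 0.4688, f(x_3) = 0.749060, coefficient = 2
x_4 = 0.6250, f(x_4) = 1.167654, coefficient = 2
x_5 = 0.7812, f(x_5) = 1.706407, coefficient = 2
x_6 = 0.9375, f(x_6) = 2.393990, coefficient = 2
x_7 = 1.0938, f(x_7) = 3.265334, coefficient = 2
x_8 = 1.2500, f(x_8) = 4.362929, coefficient = 1

I ≈ (0.156250/2) × 24.147443 = 1.886519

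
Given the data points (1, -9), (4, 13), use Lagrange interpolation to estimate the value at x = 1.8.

Lagrange interpolation formula:
P(x) = Σ yᵢ × Lᵢ(x)
where Lᵢ(x) = Π_{j≠i} (x - xⱼ)/(xᵢ - xⱼ)

L_0(1.8) = (1.8 - 4)/(1 - 4) = 0.733333
L_1(1.8) = (1.8 - 1)/(4 - 1) = 0.266667

P(1.8) = (-9)×L_0(1.8) + 13×L_1(1.8)
P(1.8) = -3.133333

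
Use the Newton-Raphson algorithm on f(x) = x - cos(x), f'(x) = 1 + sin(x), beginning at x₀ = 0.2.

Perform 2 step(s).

f(x) = x - cos(x)
f'(x) = 1 + sin(x)
x₀ = 0.2

Newton-Raphson formula: x_{n+1} = x_n - f(x_n)/f'(x_n)

Iteration 1:
  f(0.200000) = -0.780067
  f'(0.200000) = 1.198669
  x_1 = 0.200000 - (-0.780067)/1.198669 = 0.850777
Iteration 2:
  f(0.850777) = 0.191378
  f'(0.850777) = 1.751793
  x_2 = 0.850777 - 0.191378/1.751793 = 0.741530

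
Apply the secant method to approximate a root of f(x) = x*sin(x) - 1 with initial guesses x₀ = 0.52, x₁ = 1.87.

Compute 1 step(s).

f(x) = x*sin(x) - 1
x₀ = 0.52, x₁ = 1.87

Secant formula: x_{n+1} = x_n - f(x_n)(x_n - x_{n-1})/(f(x_n) - f(x_{n-1}))

Iteration 1:
  f(0.520000) = -0.741622
  f(1.870000) = 0.786919
  x_2 = 1.870000 - 0.786919×(1.870000 - 0.520000)/(0.786919 - (-0.741622))
       = 1.174997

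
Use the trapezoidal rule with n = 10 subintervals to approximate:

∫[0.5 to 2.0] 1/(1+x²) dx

f(x) = 1/(1+x²)
a = 0.5, b = 2.0, n = 10
h = (b - a)/n = 0.150000

Trapezoidal rule: (h/2)[f(x₀) + 2f(x₁) + 2f(x₂) + ... + f(xₙ)]

x_0 = 0.5000, f(x_0) = 0.800000, coefficient = 1
x_1 = 0.6500, f(x_1) = 0.702988, coefficient = 2
x_2 = 0.8000, f(x_2) = 0.609756, coefficient = 2
x_3 = 0.9500, f(x_3) = 0.525624, coefficient = 2
x_4 = 1.1000, f(x_4) = 0.452489, coefficient = 2
x_5 = 1.2500, f(x_5) = 0.390244, coefficient = 2
x_6 = 1.4000, f(x_6) = 0.337838, coefficient = 2
x_7 = 1.5500, f(x_7) = 0.293902, coefficient = 2
x_8 = 1.7000, f(x_8) = 0.257069, coefficient = 2
x_9 = 1.8500, f(x_9) = 0.226116, coefficient = 2
x_10 = 2.0000, f(x_10) = 0.200000, coefficient = 1

I ≈ (0.150000/2) × 8.592052 = 0.644404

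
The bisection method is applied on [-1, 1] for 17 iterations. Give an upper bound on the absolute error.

Bisection error bound: |error| ≤ (b-a)/2^n
|error| ≤ (1 - (-1))/2^17 = 2/2^17
|error| ≤ 0.0000152588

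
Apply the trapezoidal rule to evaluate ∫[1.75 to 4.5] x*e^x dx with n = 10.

f(x) = x*e^x
a = 1.75, b = 4.5, n = 10
h = (b - a)/n = 0.275000

Trapezoidal rule: (h/2)[f(x₀) + 2f(x₁) + 2f(x₂) + ... + f(xₙ)]

x_0 = 1.7500, f(x_0) = 10.070555, coefficient = 1
x_1 = 2.0250, f(x_1) = 15.341625, coefficient = 2
x_2 = 2.3000, f(x_2) = 22.940620, coefficient = 2
x_3 = 2.5750, f(x_3) = 33.813142, coefficient = 2
x_4 = 2.8500, f(x_4) = 49.270178, coefficient = 2
x_5 = 3.1250, f(x_5) = 71.124672, coefficient = 2
x_6 = 3.4000, f(x_6) = 101.877940, coefficient = 2
x_7 = 3.6750, f(x_7) = 144.973814, coefficient = 2
x_8 = 3.9500, f(x_8) = 205.144699, coefficient = 2
x_9 = 4.2250, f(x_9) = 288.882277, coefficient = 2
x_10 = 4.5000, f(x_10) = 405.077091, coefficient = 1

I ≈ (0.275000/2) × 2281.885580 = 313.759267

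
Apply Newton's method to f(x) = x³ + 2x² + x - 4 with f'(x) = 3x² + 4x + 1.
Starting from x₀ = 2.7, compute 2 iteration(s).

f(x) = x³ + 2x² + x - 4
f'(x) = 3x² + 4x + 1
x₀ = 2.7

Newton-Raphson formula: x_{n+1} = x_n - f(x_n)/f'(x_n)

Iteration 1:
  f(2.700000) = 32.963000
  f'(2.700000) = 33.670000
  x_1 = 2.700000 - 32.963000/33.670000 = 1.720998
Iteration 2:
  f(1.720998) = 8.741975
  f'(1.720998) = 16.769493
  x_2 = 1.720998 - 8.741975/16.769493 = 1.199696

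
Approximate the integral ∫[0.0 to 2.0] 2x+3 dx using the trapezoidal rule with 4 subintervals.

f(x) = 2x+3
a = 0.0, b = 2.0, n = 4
h = (b - a)/n = 0.500000

Trapezoidal rule: (h/2)[f(x₀) + 2f(x₁) + 2f(x₂) + ... + f(xₙ)]

x_0 = 0.0000, f(x_0) = 3.000000, coefficient = 1
x_1 = 0.5000, f(x_1) = 4.000000, coefficient = 2
x_2 = 1.0000, f(x_2) = 5.000000, coefficient = 2
x_3 = 1.5000, f(x_3) = 6.000000, coefficient = 2
x_4 = 2.0000, f(x_4) = 7.000000, coefficient = 1

I ≈ (0.500000/2) × 40.000000 = 10.000000
Exact value: 10.000000
Error: 0.000000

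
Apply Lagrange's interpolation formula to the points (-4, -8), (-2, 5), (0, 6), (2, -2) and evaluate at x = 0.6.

Lagrange interpolation formula:
P(x) = Σ yᵢ × Lᵢ(x)
where Lᵢ(x) = Π_{j≠i} (x - xⱼ)/(xᵢ - xⱼ)

L_0(0.6) = (0.6 - (-2))/(-4 - (-2)) × (0.6 - 0)/(-4 - 0) × (0.6 - 2)/(-4 - 2) = 0.045500
L_1(0.6) = (0.6 - (-4))/(-2 - (-4)) × (0.6 - 0)/(-2 - 0) × (0.6 - 2)/(-2 - 2) = -0.241500
L_2(0.6) = (0.6 - (-4))/(0 - (-4)) × (0.6 - (-2))/(0 - (-2)) × (0.6 - 2)/(0 - 2) = 1.046500
L_3(0.6) = (0.6 - (-4))/(2 - (-4)) × (0.6 - (-2))/(2 - (-2)) × (0.6 - 0)/(2 - 0) = 0.149500

P(0.6) = (-8)×L_0(0.6) + 5×L_1(0.6) + 6×L_2(0.6) + (-2)×L_3(0.6)
P(0.6) = 4.408500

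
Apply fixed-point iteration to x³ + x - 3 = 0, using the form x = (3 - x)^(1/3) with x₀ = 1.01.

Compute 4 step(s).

Equation: x³ + x - 3 = 0
Fixed-point form: x = (3 - x)^(1/3)
x₀ = 1.01

x_1 = g(1.010000) = 1.257818
x_2 = g(1.257818) = 1.203274
x_3 = g(1.203274) = 1.215702
x_4 = g(1.215702) = 1.212893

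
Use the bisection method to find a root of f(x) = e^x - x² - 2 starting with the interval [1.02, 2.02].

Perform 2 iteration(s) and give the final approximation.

f(x) = e^x - x² - 2
Initial interval: [1.02, 2.02]

Iteration 1:
  c_1 = (1.020000 + 2.020000)/2 = 1.520000
  f(c_1) = f(1.520000) = 0.261825
  f(a) × f(c) < 0, new interval: [1.020000, 1.520000]
Iteration 2:
  c_2 = (1.020000 + 1.520000)/2 = 1.270000
  f(c_2) = f(1.270000) = -0.052047
  f(a) × f(c) ≥ 0, new interval: [1.270000, 1.520000]

After 2 iteration(s), the approximation is c_2 = 1.270000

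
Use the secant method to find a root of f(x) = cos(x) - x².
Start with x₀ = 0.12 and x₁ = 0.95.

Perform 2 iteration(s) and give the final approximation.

f(x) = cos(x) - x²
x₀ = 0.12, x₁ = 0.95

Secant formula: x_{n+1} = x_n - f(x_n)(x_n - x_{n-1})/(f(x_n) - f(x_{n-1}))

Iteration 1:
  f(0.120000) = 0.978409
  f(0.950000) = -0.320817
  x_2 = 0.950000 - (-0.320817)×(0.950000 - 0.120000)/(-0.320817 - 0.978409)
       = 0.745049
Iteration 2:
  f(0.950000) = -0.320817
  f(0.745049) = 0.179957
  x_3 = 0.745049 - 0.179957×(0.745049 - 0.950000)/(0.179957 - (-0.320817))
       = 0.818700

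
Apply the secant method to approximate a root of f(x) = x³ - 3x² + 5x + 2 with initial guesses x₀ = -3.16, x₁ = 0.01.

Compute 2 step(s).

f(x) = x³ - 3x² + 5x + 2
x₀ = -3.16, x₁ = 0.01

Secant formula: x_{n+1} = x_n - f(x_n)(x_n - x_{n-1})/(f(x_n) - f(x_{n-1}))

Iteration 1:
  f(-3.160000) = -75.311296
  f(0.010000) = 2.049701
  x_2 = 0.010000 - 2.049701×(0.010000 - (-3.160000))/(2.049701 - (-75.311296))
       = -0.073990
Iteration 2:
  f(0.010000) = 2.049701
  f(-0.073990) = 1.613221
  x_3 = -0.073990 - 1.613221×(-0.073990 - 0.010000)/(1.613221 - 2.049701)
       = -0.384416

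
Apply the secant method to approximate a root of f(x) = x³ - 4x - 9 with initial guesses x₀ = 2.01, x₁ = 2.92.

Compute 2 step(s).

f(x) = x³ - 4x - 9
x₀ = 2.01, x₁ = 2.92

Secant formula: x_{n+1} = x_n - f(x_n)(x_n - x_{n-1})/(f(x_n) - f(x_{n-1}))

Iteration 1:
  f(2.010000) = -8.919399
  f(2.920000) = 4.217088
  x_2 = 2.920000 - 4.217088×(2.920000 - 2.010000)/(4.217088 - (-8.919399))
       = 2.627871
Iteration 2:
  f(2.920000) = 4.217088
  f(2.627871) = -1.364181
  x_3 = 2.627871 - (-1.364181)×(2.627871 - 2.920000)/(-1.364181 - 4.217088)
       = 2.699273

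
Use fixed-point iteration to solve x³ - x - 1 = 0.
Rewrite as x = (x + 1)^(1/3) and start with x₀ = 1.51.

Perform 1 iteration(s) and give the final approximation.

Equation: x³ - x - 1 = 0
Fixed-point form: x = (x + 1)^(1/3)
x₀ = 1.51

x_1 = g(1.510000) = 1.359016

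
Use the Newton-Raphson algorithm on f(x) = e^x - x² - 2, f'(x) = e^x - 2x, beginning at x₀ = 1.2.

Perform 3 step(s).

f(x) = e^x - x² - 2
f'(x) = e^x - 2x
x₀ = 1.2

Newton-Raphson formula: x_{n+1} = x_n - f(x_n)/f'(x_n)

Iteration 1:
  f(1.200000) = -0.119883
  f'(1.200000) = 0.920117
  x_1 = 1.200000 - (-0.119883)/0.920117 = 1.330291
Iteration 2:
  f(1.330291) = 0.012470
  f'(1.330291) = 1.121562
  x_2 = 1.330291 - 0.012470/1.121562 = 1.319173
Iteration 3:
  f(1.319173) = 0.000109
  f'(1.319173) = 1.101981
  x_3 = 1.319173 - 0.000109/1.101981 = 1.319074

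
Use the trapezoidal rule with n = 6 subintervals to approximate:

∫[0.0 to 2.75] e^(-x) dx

f(x) = e^(-x)
a = 0.0, b = 2.75, n = 6
h = (b - a)/n = 0.458333

Trapezoidal rule: (h/2)[f(x₀) + 2f(x₁) + 2f(x₂) + ... + f(xₙ)]

x_0 = 0.0000, f(x_0) = 1.000000, coefficient = 1
x_1 = 0.4583, f(x_1) = 0.632337, coefficient = 2
x_2 = 0.9167, f(x_2) = 0.399850, coefficient = 2
x_3 = 1.3750, f(x_3) = 0.252840, coefficient = 2
x_4 = 1.8333, f(x_4) = 0.159880, coefficient = 2
x_5 = 2.2917, f(x_5) = 0.101098, coefficient = 2
x_6 = 2.7500, f(x_6) = 0.063928, coefficient = 1

I ≈ (0.458333/2) × 4.155935 = 0.952402
Exact value: 0.936072
Error: 0.016330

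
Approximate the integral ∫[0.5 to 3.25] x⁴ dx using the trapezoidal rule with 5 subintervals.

f(x) = x⁴
a = 0.5, b = 3.25, n = 5
h = (b - a)/n = 0.550000

Trapezoidal rule: (h/2)[f(x₀) + 2f(x₁) + 2f(x₂) + ... + f(xₙ)]

x_0 = 0.5000, f(x_0) = 0.062500, coefficient = 1
x_1 = 1.0500, f(x_1) = 1.215506, coefficient = 2
x_2 = 1.6000, f(x_2) = 6.553600, coefficient = 2
x_3 = 2.1500, f(x_3) = 21.367506, coefficient = 2
x_4 = 2.7000, f(x_4) = 53.144100, coefficient = 2
x_5 = 3.2500, f(x_5) = 111.566406, coefficient = 1

I ≈ (0.550000/2) × 276.190331 = 75.952341
Exact value: 72.511914
Error: 3.440427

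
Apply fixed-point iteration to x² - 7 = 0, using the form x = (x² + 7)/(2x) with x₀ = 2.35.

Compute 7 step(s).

Equation: x² - 7 = 0
Fixed-point form: x = (x² + 7)/(2x)
x₀ = 2.35

x_1 = g(2.350000) = 2.664362
x_2 = g(2.664362) = 2.645816
x_3 = g(2.645816) = 2.645751
x_4 = g(2.645751) = 2.645751
x_5 = g(2.645751) = 2.645751
x_6 = g(2.645751) = 2.645751
x_7 = g(2.645751) = 2.645751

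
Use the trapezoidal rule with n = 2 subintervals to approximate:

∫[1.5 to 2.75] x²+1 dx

f(x) = x²+1
a = 1.5, b = 2.75, n = 2
h = (b - a)/n = 0.625000

Trapezoidal rule: (h/2)[f(x₀) + 2f(x₁) + 2f(x₂) + ... + f(xₙ)]

x_0 = 1.5000, f(x_0) = 3.250000, coefficient = 1
x_1 = 2.1250, f(x_1) = 5.515625, coefficient = 2
x_2 = 2.7500, f(x_2) = 8.562500, coefficient = 1

I ≈ (0.625000/2) × 22.843750 = 7.138672
Exact value: 7.057292
Error: 0.081380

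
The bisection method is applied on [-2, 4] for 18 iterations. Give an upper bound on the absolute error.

Bisection error bound: |error| ≤ (b-a)/2^n
|error| ≤ (4 - (-2))/2^18 = 6/2^18
|error| ≤ 0.0000228882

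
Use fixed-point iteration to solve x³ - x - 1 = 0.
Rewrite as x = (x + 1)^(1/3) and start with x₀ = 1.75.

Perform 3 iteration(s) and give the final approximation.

Equation: x³ - x - 1 = 0
Fixed-point form: x = (x + 1)^(1/3)
x₀ = 1.75

x_1 = g(1.750000) = 1.401020
x_2 = g(1.401020) = 1.339055
x_3 = g(1.339055) = 1.327436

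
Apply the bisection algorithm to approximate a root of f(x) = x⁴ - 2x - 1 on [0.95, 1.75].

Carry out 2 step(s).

f(x) = x⁴ - 2x - 1
Initial interval: [0.95, 1.75]

Iteration 1:
  c_1 = (0.950000 + 1.750000)/2 = 1.350000
  f(c_1) = f(1.350000) = -0.378494
  f(a) × f(c) ≥ 0, new interval: [1.350000, 1.750000]
Iteration 2:
  c_2 = (1.350000 + 1.750000)/2 = 1.550000
  f(c_2) = f(1.550000) = 1.672006
  f(a) × f(c) < 0, new interval: [1.350000, 1.550000]

After 2 iteration(s), the approximation is c_2 = 1.550000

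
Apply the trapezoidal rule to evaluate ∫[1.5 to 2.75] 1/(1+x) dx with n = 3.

f(x) = 1/(1+x)
a = 1.5, b = 2.75, n = 3
h = (b - a)/n = 0.416667

Trapezoidal rule: (h/2)[f(x₀) + 2f(x₁) + 2f(x₂) + ... + f(xₙ)]

x_0 = 1.5000, f(x_0) = 0.400000, coefficient = 1
x_1 = 1.9167, f(x_1) = 0.342857, coefficient = 2
x_2 = 2.3333, f(x_2) = 0.300000, coefficient = 2
x_3 = 2.7500, f(x_3) = 0.266667, coefficient = 1

I ≈ (0.416667/2) × 1.952381 = 0.406746
Exact value: 0.405465
Error: 0.001281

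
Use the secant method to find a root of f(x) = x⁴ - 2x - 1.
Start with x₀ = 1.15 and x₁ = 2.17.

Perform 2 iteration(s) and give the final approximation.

f(x) = x⁴ - 2x - 1
x₀ = 1.15, x₁ = 2.17

Secant formula: x_{n+1} = x_n - f(x_n)(x_n - x_{n-1})/(f(x_n) - f(x_{n-1}))

Iteration 1:
  f(1.150000) = -1.550994
  f(2.170000) = 16.833739
  x_2 = 2.170000 - 16.833739×(2.170000 - 1.150000)/(16.833739 - (-1.550994))
       = 1.236050
Iteration 2:
  f(2.170000) = 16.833739
  f(1.236050) = -1.137865
  x_3 = 1.236050 - (-1.137865)×(1.236050 - 2.170000)/(-1.137865 - 16.833739)
       = 1.295183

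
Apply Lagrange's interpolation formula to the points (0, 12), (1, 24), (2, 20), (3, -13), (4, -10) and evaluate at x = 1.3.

Lagrange interpolation formula:
P(x) = Σ yᵢ × Lᵢ(x)
where Lᵢ(x) = Π_{j≠i} (x - xⱼ)/(xᵢ - xⱼ)

L_0(1.3) = (1.3 - 1)/(0 - 1) × (1.3 - 2)/(0 - 2) × (1.3 - 3)/(0 - 3) × (1.3 - 4)/(0 - 4) = -0.040163
L_1(1.3) = (1.3 - 0)/(1 - 0) × (1.3 - 2)/(1 - 2) × (1.3 - 3)/(1 - 3) × (1.3 - 4)/(1 - 4) = 0.696150
L_2(1.3) = (1.3 - 0)/(2 - 0) × (1.3 - 1)/(2 - 1) × (1.3 - 3)/(2 - 3) × (1.3 - 4)/(2 - 4) = 0.447525
L_3(1.3) = (1.3 - 0)/(3 - 0) × (1.3 - 1)/(3 - 1) × (1.3 - 2)/(3 - 2) × (1.3 - 4)/(3 - 4) = -0.122850
L_4(1.3) = (1.3 - 0)/(4 - 0) × (1.3 - 1)/(4 - 1) × (1.3 - 2)/(4 - 2) × (1.3 - 3)/(4 - 3) = 0.019338

P(1.3) = 12×L_0(1.3) + 24×L_1(1.3) + 20×L_2(1.3) + (-13)×L_3(1.3) + (-10)×L_4(1.3)
P(1.3) = 26.579825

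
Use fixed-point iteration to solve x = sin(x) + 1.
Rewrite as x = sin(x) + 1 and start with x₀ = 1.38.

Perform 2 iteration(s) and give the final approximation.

Equation: x = sin(x) + 1
Fixed-point form: x = sin(x) + 1
x₀ = 1.38

x_1 = g(1.380000) = 1.981854
x_2 = g(1.981854) = 1.916699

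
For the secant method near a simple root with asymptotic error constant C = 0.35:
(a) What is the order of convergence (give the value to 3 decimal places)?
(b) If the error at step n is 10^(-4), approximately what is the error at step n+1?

(a) Secant method has superlinear convergence with order φ = (1+√5)/2 ≈ 1.618.
    This means |e_{n+1}| ≈ C|e_n|^1.618.

(b) With |e_n| = 10^(-4) and C = 0.35:
    |e_{n+1}| ≈ 0.35 × (10^(-4))^1.618 = 0.35 × 10^(-6.47)

(a) ≈ 1.618 (golden ratio); (b) |e_{n+1}| ≈ 1.180e-07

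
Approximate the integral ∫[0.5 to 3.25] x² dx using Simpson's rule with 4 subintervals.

f(x) = x²
a = 0.5, b = 3.25, n = 4
h = (b - a)/n = 0.687500

Simpson's rule: (h/3)[f(x₀) + 4f(x₁) + 2f(x₂) + ... + f(xₙ)]

x_0 = 0.5000, f(x_0) = 0.250000, coefficient = 1
x_1 = 1.1875, f(x_1) = 1.410156, coefficient = 4
x_2 = 1.8750, f(x_2) = 3.515625, coefficient = 2
x_3 = 2.5625, f(x_3) = 6.566406, coefficient = 4
x_4 = 3.2500, f(x_4) = 10.562500, coefficient = 1

I ≈ (0.687500/3) × 49.750000 = 11.401042
Exact value: 11.401042
Error: 0.000000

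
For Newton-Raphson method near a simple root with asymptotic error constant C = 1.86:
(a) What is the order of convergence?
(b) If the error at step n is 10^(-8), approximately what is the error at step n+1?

(a) Newton-Raphson has quadratic (order 2) convergence near simple roots.
    This means |e_{n+1}| ≈ C|e_n|².

(b) With |e_n| = 10^(-8) and C = 1.86:
    |e_{n+1}| ≈ 1.86 × (10^(-8))² = 1.86 × 10^(-16)

(a) 2 (quadratic); (b) |e_{n+1}| ≈ 1.860e-16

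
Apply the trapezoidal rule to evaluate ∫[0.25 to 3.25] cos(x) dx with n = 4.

f(x) = cos(x)
a = 0.25, b = 3.25, n = 4
h = (b - a)/n = 0.750000

Trapezoidal rule: (h/2)[f(x₀) + 2f(x₁) + 2f(x₂) + ... + f(xₙ)]

x_0 = 0.2500, f(x_0) = 0.968912, coefficient = 1
x_1 = 1.0000, f(x_1) = 0.540302, coefficient = 2
x_2 = 1.7500, f(x_2) = -0.178246, coefficient = 2
x_3 = 2.5000, f(x_3) = -0.801144, coefficient = 2
x_4 = 3.2500, f(x_4) = -0.994130, coefficient = 1

I ≈ (0.750000/2) × -0.903392 = -0.338772
Exact value: -0.355599
Error: 0.016827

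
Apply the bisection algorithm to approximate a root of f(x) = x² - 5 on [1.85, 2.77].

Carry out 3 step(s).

f(x) = x² - 5
Initial interval: [1.85, 2.77]

Iteration 1:
  c_1 = (1.850000 + 2.770000)/2 = 2.310000
  f(c_1) = f(2.310000) = 0.336100
  f(a) × f(c) < 0, new interval: [1.850000, 2.310000]
Iteration 2:
  c_2 = (1.850000 + 2.310000)/2 = 2.080000
  f(c_2) = f(2.080000) = -0.673600
  f(a) × f(c) ≥ 0, new interval: [2.080000, 2.310000]
Iteration 3:
  c_3 = (2.080000 + 2.310000)/2 = 2.195000
  f(c_3) = f(2.195000) = -0.181975
  f(a) × f(c) ≥ 0, new interval: [2.195000, 2.310000]

After 3 iteration(s), the approximation is c_3 = 2.195000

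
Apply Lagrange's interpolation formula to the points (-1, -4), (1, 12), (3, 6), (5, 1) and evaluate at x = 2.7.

Lagrange interpolation formula:
P(x) = Σ yᵢ × Lᵢ(x)
where Lᵢ(x) = Π_{j≠i} (x - xⱼ)/(xᵢ - xⱼ)

L_0(2.7) = (2.7 - 1)/(-1 - 1) × (2.7 - 3)/(-1 - 3) × (2.7 - 5)/(-1 - 5) = -0.024437
L_1(2.7) = (2.7 - (-1))/(1 - (-1)) × (2.7 - 3)/(1 - 3) × (2.7 - 5)/(1 - 5) = 0.159562
L_2(2.7) = (2.7 - (-1))/(3 - (-1)) × (2.7 - 1)/(3 - 1) × (2.7 - 5)/(3 - 5) = 0.904188
L_3(2.7) = (2.7 - (-1))/(5 - (-1)) × (2.7 - 1)/(5 - 1) × (2.7 - 3)/(5 - 3) = -0.039312

P(2.7) = (-4)×L_0(2.7) + 12×L_1(2.7) + 6×L_2(2.7) + 1×L_3(2.7)
P(2.7) = 7.398312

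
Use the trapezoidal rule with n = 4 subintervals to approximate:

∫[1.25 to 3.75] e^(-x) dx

f(x) = e^(-x)
a = 1.25, b = 3.75, n = 4
h = (b - a)/n = 0.625000

Trapezoidal rule: (h/2)[f(x₀) + 2f(x₁) + 2f(x₂) + ... + f(xₙ)]

x_0 = 1.2500, f(x_0) = 0.286505, coefficient = 1
x_1 = 1.8750, f(x_1) = 0.153355, coefficient = 2
x_2 = 2.5000, f(x_2) = 0.082085, coefficient = 2
x_3 = 3.1250, f(x_3) = 0.043937, coefficient = 2
x_4 = 3.7500, f(x_4) = 0.023518, coefficient = 1

I ≈ (0.625000/2) × 0.868776 = 0.271493
Exact value: 0.262987
Error: 0.008506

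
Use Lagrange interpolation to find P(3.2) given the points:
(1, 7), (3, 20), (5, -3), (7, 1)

Lagrange interpolation formula:
P(x) = Σ yᵢ × Lᵢ(x)
where Lᵢ(x) = Π_{j≠i} (x - xⱼ)/(xᵢ - xⱼ)

L_0(3.2) = (3.2 - 3)/(1 - 3) × (3.2 - 5)/(1 - 5) × (3.2 - 7)/(1 - 7) = -0.028500
L_1(3.2) = (3.2 - 1)/(3 - 1) × (3.2 - 5)/(3 - 5) × (3.2 - 7)/(3 - 7) = 0.940500
L_2(3.2) = (3.2 - 1)/(5 - 1) × (3.2 - 3)/(5 - 3) × (3.2 - 7)/(5 - 7) = 0.104500
L_3(3.2) = (3.2 - 1)/(7 - 1) × (3.2 - 3)/(7 - 3) × (3.2 - 5)/(7 - 5) = -0.016500

P(3.2) = 7×L_0(3.2) + 20×L_1(3.2) + (-3)×L_2(3.2) + 1×L_3(3.2)
P(3.2) = 18.280500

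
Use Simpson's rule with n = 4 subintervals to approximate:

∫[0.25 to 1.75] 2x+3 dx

f(x) = 2x+3
a = 0.25, b = 1.75, n = 4
h = (b - a)/n = 0.375000

Simpson's rule: (h/3)[f(x₀) + 4f(x₁) + 2f(x₂) + ... + f(xₙ)]

x_0 = 0.2500, f(x_0) = 3.500000, coefficient = 1
x_1 = 0.6250, f(x_1) = 4.250000, coefficient = 4
x_2 = 1.0000, f(x_2) = 5.000000, coefficient = 2
x_3 = 1.3750, f(x_3) = 5.750000, coefficient = 4
x_4 = 1.7500, f(x_4) = 6.500000, coefficient = 1

I ≈ (0.375000/3) × 60.000000 = 7.500000
Exact value: 7.500000
Error: 0.000000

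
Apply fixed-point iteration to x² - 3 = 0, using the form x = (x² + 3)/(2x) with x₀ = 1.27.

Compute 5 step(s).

Equation: x² - 3 = 0
Fixed-point form: x = (x² + 3)/(2x)
x₀ = 1.27

x_1 = g(1.270000) = 1.816102
x_2 = g(1.816102) = 1.733996
x_3 = g(1.733996) = 1.732052
x_4 = g(1.732052) = 1.732051
x_5 = g(1.732051) = 1.732051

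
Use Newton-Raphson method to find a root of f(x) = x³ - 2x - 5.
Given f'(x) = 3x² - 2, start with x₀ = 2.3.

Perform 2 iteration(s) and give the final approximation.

f(x) = x³ - 2x - 5
f'(x) = 3x² - 2
x₀ = 2.3

Newton-Raphson formula: x_{n+1} = x_n - f(x_n)/f'(x_n)

Iteration 1:
  f(2.300000) = 2.567000
  f'(2.300000) = 13.870000
  x_1 = 2.300000 - 2.567000/13.870000 = 2.114924
Iteration 2:
  f(2.114924) = 0.230006
  f'(2.114924) = 11.418714
  x_2 = 2.114924 - 0.230006/11.418714 = 2.094781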